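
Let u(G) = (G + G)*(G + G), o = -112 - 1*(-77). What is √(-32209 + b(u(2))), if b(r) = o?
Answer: 2*I*√8061 ≈ 179.57*I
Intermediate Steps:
o = -35 (o = -112 + 77 = -35)
u(G) = 4*G² (u(G) = (2*G)*(2*G) = 4*G²)
b(r) = -35
√(-32209 + b(u(2))) = √(-32209 - 35) = √(-32244) = 2*I*√8061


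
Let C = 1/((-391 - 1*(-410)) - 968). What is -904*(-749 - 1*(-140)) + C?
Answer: 522458663/949 ≈ 5.5054e+5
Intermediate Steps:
C = -1/949 (C = 1/((-391 + 410) - 968) = 1/(19 - 968) = 1/(-949) = -1/949 ≈ -0.0010537)
-904*(-749 - 1*(-140)) + C = -904*(-749 - 1*(-140)) - 1/949 = -904*(-749 + 140) - 1/949 = -904*(-609) - 1/949 = 550536 - 1/949 = 522458663/949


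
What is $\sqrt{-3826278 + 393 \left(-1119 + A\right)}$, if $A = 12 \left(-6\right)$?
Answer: $3 i \sqrt{477149} \approx 2072.3 i$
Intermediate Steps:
$A = -72$
$\sqrt{-3826278 + 393 \left(-1119 + A\right)} = \sqrt{-3826278 + 393 \left(-1119 - 72\right)} = \sqrt{-3826278 + 393 \left(-1191\right)} = \sqrt{-3826278 - 468063} = \sqrt{-4294341} = 3 i \sqrt{477149}$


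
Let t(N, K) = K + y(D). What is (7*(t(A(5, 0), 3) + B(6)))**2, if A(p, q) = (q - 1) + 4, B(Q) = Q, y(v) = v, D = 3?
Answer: 7056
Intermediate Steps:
A(p, q) = 3 + q (A(p, q) = (-1 + q) + 4 = 3 + q)
t(N, K) = 3 + K (t(N, K) = K + 3 = 3 + K)
(7*(t(A(5, 0), 3) + B(6)))**2 = (7*((3 + 3) + 6))**2 = (7*(6 + 6))**2 = (7*12)**2 = 84**2 = 7056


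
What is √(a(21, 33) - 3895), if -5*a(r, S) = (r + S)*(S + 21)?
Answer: I*√111955/5 ≈ 66.919*I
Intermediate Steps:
a(r, S) = -(21 + S)*(S + r)/5 (a(r, S) = -(r + S)*(S + 21)/5 = -(S + r)*(21 + S)/5 = -(21 + S)*(S + r)/5)
√(a(21, 33) - 3895) = √((-21/5*33 - 21/5*21 - ⅕*33² - ⅕*33*21) - 3895) = √((-693/5 - 441/5 - ⅕*1089 - 693/5) - 3895) = √((-693/5 - 441/5 - 1089/5 - 693/5) - 3895) = √(-2916/5 - 3895) = √(-22391/5) = I*√111955/5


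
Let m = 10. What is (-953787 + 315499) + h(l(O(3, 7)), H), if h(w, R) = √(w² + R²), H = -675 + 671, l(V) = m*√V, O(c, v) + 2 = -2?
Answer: -638288 + 8*I*√6 ≈ -6.3829e+5 + 19.596*I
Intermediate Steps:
O(c, v) = -4 (O(c, v) = -2 - 2 = -4)
l(V) = 10*√V
H = -4
h(w, R) = √(R² + w²)
(-953787 + 315499) + h(l(O(3, 7)), H) = (-953787 + 315499) + √((-4)² + (10*√(-4))²) = -638288 + √(16 + (10*(2*I))²) = -638288 + √(16 + (20*I)²) = -638288 + √(16 - 400) = -638288 + √(-384) = -638288 + 8*I*√6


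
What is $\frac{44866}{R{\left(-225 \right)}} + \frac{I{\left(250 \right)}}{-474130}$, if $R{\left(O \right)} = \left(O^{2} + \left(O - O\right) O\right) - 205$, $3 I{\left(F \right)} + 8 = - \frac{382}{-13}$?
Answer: $\frac{41480316493}{46615987470} \approx 0.88983$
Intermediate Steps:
$I{\left(F \right)} = \frac{278}{39}$ ($I{\left(F \right)} = - \frac{8}{3} + \frac{\left(-382\right) \frac{1}{-13}}{3} = - \frac{8}{3} + \frac{\left(-382\right) \left(- \frac{1}{13}\right)}{3} = - \frac{8}{3} + \frac{1}{3} \cdot \frac{382}{13} = - \frac{8}{3} + \frac{382}{39} = \frac{278}{39}$)
$R{\left(O \right)} = -205 + O^{2}$ ($R{\left(O \right)} = \left(O^{2} + 0 O\right) - 205 = \left(O^{2} + 0\right) - 205 = O^{2} - 205 = -205 + O^{2}$)
$\frac{44866}{R{\left(-225 \right)}} + \frac{I{\left(250 \right)}}{-474130} = \frac{44866}{-205 + \left(-225\right)^{2}} + \frac{278}{39 \left(-474130\right)} = \frac{44866}{-205 + 50625} + \frac{278}{39} \left(- \frac{1}{474130}\right) = \frac{44866}{50420} - \frac{139}{9245535} = 44866 \cdot \frac{1}{50420} - \frac{139}{9245535} = \frac{22433}{25210} - \frac{139}{9245535} = \frac{41480316493}{46615987470}$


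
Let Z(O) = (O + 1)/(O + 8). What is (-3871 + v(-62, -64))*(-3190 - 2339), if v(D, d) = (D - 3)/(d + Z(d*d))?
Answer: 5532401048241/258559 ≈ 2.1397e+7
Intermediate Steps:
Z(O) = (1 + O)/(8 + O)
v(D, d) = (-3 + D)/(d + (1 + d²)/(8 + d²)) (v(D, d) = (D - 3)/(d + (1 + d*d)/(8 + d*d)) = (-3 + D)/(d + (1 + d²)/(8 + d²)))
(-3871 + v(-62, -64))*(-3190 - 2339) = (-3871 + (-3 - 62)*(8 + (-64)²)/(1 + (-64)² - 64*(8 + (-64)²)))*(-3190 - 2339) = (-3871 - 65*(8 + 4096)/(1 + 4096 - 64*(8 + 4096)))*(-5529) = (-3871 - 65*4104/(1 + 4096 - 64*4104))*(-5529) = (-3871 - 65*4104/(1 + 4096 - 262656))*(-5529) = (-3871 - 65*4104/(-258559))*(-5529) = (-3871 - 1/258559*(-65)*4104)*(-5529) = (-3871 + 266760/258559)*(-5529) = -1000615129/258559*(-5529) = 5532401048241/258559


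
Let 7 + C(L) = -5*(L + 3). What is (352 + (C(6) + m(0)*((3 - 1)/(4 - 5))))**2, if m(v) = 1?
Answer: 88804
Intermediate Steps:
C(L) = -22 - 5*L (C(L) = -7 - 5*(L + 3) = -7 - 5*(3 + L) = -7 + (-15 - 5*L) = -22 - 5*L)
(352 + (C(6) + m(0)*((3 - 1)/(4 - 5))))**2 = (352 + ((-22 - 5*6) + 1*((3 - 1)/(4 - 5))))**2 = (352 + ((-22 - 30) + 1*(2/(-1))))**2 = (352 + (-52 + 1*(2*(-1))))**2 = (352 + (-52 + 1*(-2)))**2 = (352 + (-52 - 2))**2 = (352 - 54)**2 = 298**2 = 88804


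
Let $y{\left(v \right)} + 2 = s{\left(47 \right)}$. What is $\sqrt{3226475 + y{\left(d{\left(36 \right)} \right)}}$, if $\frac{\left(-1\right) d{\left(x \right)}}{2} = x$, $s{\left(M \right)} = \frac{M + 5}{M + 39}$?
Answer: $\frac{\sqrt{5965749695}}{43} \approx 1796.2$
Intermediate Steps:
$s{\left(M \right)} = \frac{5 + M}{39 + M}$
$d{\left(x \right)} = - 2 x$
$y{\left(v \right)} = - \frac{60}{43}$ ($y{\left(v \right)} = -2 + \frac{5 + 47}{39 + 47} = -2 + \frac{1}{86} \cdot 52 = -2 + \frac{26}{43} = - \frac{60}{43}$)
$\sqrt{3226475 + y{\left(d{\left(36 \right)} \right)}} = \sqrt{3226475 - \frac{60}{43}} = \sqrt{\frac{138738365}{43}} = \frac{\sqrt{5965749695}}{43}$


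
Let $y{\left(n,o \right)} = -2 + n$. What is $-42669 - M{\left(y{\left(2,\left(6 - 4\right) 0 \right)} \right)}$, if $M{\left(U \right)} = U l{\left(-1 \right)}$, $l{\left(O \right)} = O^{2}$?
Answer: $-42669$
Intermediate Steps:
$M{\left(U \right)} = U$ ($M{\left(U \right)} = U \left(-1\right)^{2} = U 1 = U$)
$-42669 - M{\left(y{\left(2,\left(6 - 4\right) 0 \right)} \right)} = -42669 - \left(-2 + 2\right) = -42669 - 0 = -42669 + 0 = -42669$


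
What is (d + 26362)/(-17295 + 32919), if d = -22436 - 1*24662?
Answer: -288/217 ≈ -1.3272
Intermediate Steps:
d = -47098 (d = -22436 - 24662 = -47098)
(d + 26362)/(-17295 + 32919) = (-47098 + 26362)/(-17295 + 32919) = -20736/15624 = -20736*1/15624 = -288/217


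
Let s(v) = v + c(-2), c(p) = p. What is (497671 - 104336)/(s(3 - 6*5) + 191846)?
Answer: 393335/191817 ≈ 2.0506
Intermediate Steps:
s(v) = -2 + v (s(v) = v - 2 = -2 + v)
(497671 - 104336)/(s(3 - 6*5) + 191846) = (497671 - 104336)/((-2 + (3 - 6*5)) + 191846) = 393335/((-2 + (3 - 30)) + 191846) = 393335/((-2 - 27) + 191846) = 393335/(-29 + 191846) = 393335/191817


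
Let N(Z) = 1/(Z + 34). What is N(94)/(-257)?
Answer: -1/32896 ≈ -3.0399e-5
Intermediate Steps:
N(Z) = 1/(34 + Z)
N(94)/(-257) = 1/((34 + 94)*(-257)) = -1/257/128 = (1/128)*(-1/257) = -1/32896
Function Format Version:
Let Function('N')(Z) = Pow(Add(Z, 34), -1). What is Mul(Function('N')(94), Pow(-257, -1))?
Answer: Rational(-1, 32896) ≈ -3.0399e-5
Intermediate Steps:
Function('N')(Z) = Pow(Add(34, Z), -1)
Mul(Function('N')(94), Pow(-257, -1)) = Mul(Pow(Add(34, 94), -1), Pow(-257, -1)) = Mul(Pow(128, -1), Rational(-1, 257)) = Mul(Rational(1, 128), Rational(-1, 257)) = Rational(-1, 32896)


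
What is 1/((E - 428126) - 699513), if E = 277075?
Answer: -1/850564 ≈ -1.1757e-6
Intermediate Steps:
1/((E - 428126) - 699513) = 1/((277075 - 428126) - 699513) = 1/(-151051 - 699513) = 1/(-850564) = -1/850564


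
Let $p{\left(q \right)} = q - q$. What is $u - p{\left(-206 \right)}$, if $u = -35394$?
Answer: $-35394$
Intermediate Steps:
$p{\left(q \right)} = 0$
$u - p{\left(-206 \right)} = -35394 - 0 = -35394 + 0 = -35394$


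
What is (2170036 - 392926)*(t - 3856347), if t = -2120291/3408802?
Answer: -11680522398732534675/1704401 ≈ -6.8532e+12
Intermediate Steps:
t = -2120291/3408802 (t = -2120291*1/3408802 = -2120291/3408802 ≈ -0.62200)
(2170036 - 392926)*(t - 3856347) = (2170036 - 392926)*(-2120291/3408802 - 3856347) = 1777110*(-13145525486585/3408802) = -11680522398732534675/1704401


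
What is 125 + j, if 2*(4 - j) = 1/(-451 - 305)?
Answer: 195049/1512 ≈ 129.00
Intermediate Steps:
j = 6049/1512 (j = 4 - 1/(2*(-451 - 305)) = 4 - ½/(-756) = 4 - ½*(-1/756) = 4 + 1/1512 = 6049/1512 ≈ 4.0007)
125 + j = 125 + 6049/1512 = 195049/1512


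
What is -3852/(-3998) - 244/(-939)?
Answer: 2296270/1877061 ≈ 1.2233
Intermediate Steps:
-3852/(-3998) - 244/(-939) = -3852*(-1/3998) - 244*(-1/939) = 1926/1999 + 244/939 = 2296270/1877061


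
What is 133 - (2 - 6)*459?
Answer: 1969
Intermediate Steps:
133 - (2 - 6)*459 = 133 - 1*(-4)*459 = 133 + 4*459 = 133 + 1836 = 1969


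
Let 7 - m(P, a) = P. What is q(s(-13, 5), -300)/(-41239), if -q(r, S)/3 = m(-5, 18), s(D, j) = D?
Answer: 36/41239 ≈ 0.00087296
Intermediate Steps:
m(P, a) = 7 - P
q(r, S) = -36 (q(r, S) = -3*(7 - 1*(-5)) = -3*(7 + 5) = -3*12 = -36)
q(s(-13, 5), -300)/(-41239) = -36/(-41239) = -36*(-1/41239) = 36/41239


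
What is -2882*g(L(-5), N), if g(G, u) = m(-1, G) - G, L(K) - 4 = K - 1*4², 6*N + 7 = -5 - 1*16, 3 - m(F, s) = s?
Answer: -106634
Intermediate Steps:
m(F, s) = 3 - s
N = -14/3 (N = -7/6 + (-5 - 1*16)/6 = -7/6 + (-5 - 16)/6 = -7/6 + (⅙)*(-21) = -7/6 - 7/2 = -14/3 ≈ -4.6667)
L(K) = -12 + K (L(K) = 4 + (K - 1*4²) = 4 + (K - 1*16) = 4 + (K - 16) = 4 + (-16 + K) = -12 + K)
g(G, u) = 3 - 2*G (g(G, u) = (3 - G) - G = 3 - 2*G)
-2882*g(L(-5), N) = -2882*(3 - 2*(-12 - 5)) = -2882*(3 - 2*(-17)) = -2882*(3 + 34) = -2882*37 = -106634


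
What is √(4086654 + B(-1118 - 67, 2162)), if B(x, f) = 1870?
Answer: 2*√1022131 ≈ 2022.0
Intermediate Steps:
√(4086654 + B(-1118 - 67, 2162)) = √(4086654 + 1870) = √4088524 = 2*√1022131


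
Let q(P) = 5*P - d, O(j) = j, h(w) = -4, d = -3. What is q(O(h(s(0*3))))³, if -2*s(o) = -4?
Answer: -4913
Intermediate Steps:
s(o) = 2 (s(o) = -½*(-4) = 2)
q(P) = 3 + 5*P (q(P) = 5*P - 1*(-3) = 5*P + 3 = 3 + 5*P)
q(O(h(s(0*3))))³ = (3 + 5*(-4))³ = (3 - 20)³ = (-17)³ = -4913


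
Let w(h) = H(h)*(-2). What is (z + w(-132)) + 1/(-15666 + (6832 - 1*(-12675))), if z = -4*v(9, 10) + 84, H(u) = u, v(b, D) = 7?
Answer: 1229121/3841 ≈ 320.00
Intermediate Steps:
z = 56 (z = -4*7 + 84 = -28 + 84 = 56)
w(h) = -2*h (w(h) = h*(-2) = -2*h)
(z + w(-132)) + 1/(-15666 + (6832 - 1*(-12675))) = (56 - 2*(-132)) + 1/(-15666 + (6832 - 1*(-12675))) = (56 + 264) + 1/(-15666 + (6832 + 12675)) = 320 + 1/(-15666 + 19507) = 320 + 1/3841 = 1229121/3841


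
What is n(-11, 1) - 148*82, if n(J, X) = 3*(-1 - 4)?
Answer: -12151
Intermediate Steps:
n(J, X) = -15 (n(J, X) = 3*(-5) = -15)
n(-11, 1) - 148*82 = -15 - 148*82 = -15 - 12136 = -12151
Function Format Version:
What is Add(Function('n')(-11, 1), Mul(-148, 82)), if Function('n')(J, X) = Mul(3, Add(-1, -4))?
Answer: -12151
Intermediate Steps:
Function('n')(J, X) = -15 (Function('n')(J, X) = Mul(3, -5) = -15)
Add(Function('n')(-11, 1), Mul(-148, 82)) = Add(-15, Mul(-148, 82)) = Add(-15, -12136) = -12151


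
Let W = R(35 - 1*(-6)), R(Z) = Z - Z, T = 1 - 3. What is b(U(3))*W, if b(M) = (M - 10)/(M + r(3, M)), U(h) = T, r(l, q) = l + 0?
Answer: 0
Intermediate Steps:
r(l, q) = l
T = -2
U(h) = -2
b(M) = (-10 + M)/(3 + M) (b(M) = (M - 10)/(M + 3) = (-10 + M)/(3 + M))
R(Z) = 0
W = 0
b(U(3))*W = ((-10 - 2)/(3 - 2))*0 = (-12/1)*0 = (1*(-12))*0 = -12*0 = 0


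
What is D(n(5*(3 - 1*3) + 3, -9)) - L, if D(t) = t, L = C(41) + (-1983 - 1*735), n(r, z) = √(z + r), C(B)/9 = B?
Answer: 2349 + I*√6 ≈ 2349.0 + 2.4495*I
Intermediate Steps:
C(B) = 9*B
n(r, z) = √(r + z)
L = -2349 (L = 9*41 + (-1983 - 1*735) = 369 + (-1983 - 735) = 369 - 2718 = -2349)
D(n(5*(3 - 1*3) + 3, -9)) - L = √((5*(3 - 1*3) + 3) - 9) - 1*(-2349) = √((5*(3 - 3) + 3) - 9) + 2349 = √((5*0 + 3) - 9) + 2349 = √((0 + 3) - 9) + 2349 = √(3 - 9) + 2349 = √(-6) + 2349 = I*√6 + 2349 = 2349 + I*√6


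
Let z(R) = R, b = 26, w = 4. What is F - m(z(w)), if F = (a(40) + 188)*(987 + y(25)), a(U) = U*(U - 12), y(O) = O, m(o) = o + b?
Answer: 1323666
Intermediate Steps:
m(o) = 26 + o (m(o) = o + 26 = 26 + o)
a(U) = U*(-12 + U)
F = 1323696 (F = (40*(-12 + 40) + 188)*(987 + 25) = (40*28 + 188)*1012 = (1120 + 188)*1012 = 1308*1012 = 1323696)
F - m(z(w)) = 1323696 - (26 + 4) = 1323696 - 1*30 = 1323696 - 30 = 1323666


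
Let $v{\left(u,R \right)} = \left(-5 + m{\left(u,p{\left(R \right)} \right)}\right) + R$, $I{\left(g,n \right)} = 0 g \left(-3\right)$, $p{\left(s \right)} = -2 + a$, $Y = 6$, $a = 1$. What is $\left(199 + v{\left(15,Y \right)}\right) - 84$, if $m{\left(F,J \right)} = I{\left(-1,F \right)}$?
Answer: $116$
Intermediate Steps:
$p{\left(s \right)} = -1$ ($p{\left(s \right)} = -2 + 1 = -1$)
$I{\left(g,n \right)} = 0$ ($I{\left(g,n \right)} = 0 \left(-3\right) = 0$)
$m{\left(F,J \right)} = 0$
$v{\left(u,R \right)} = -5 + R$ ($v{\left(u,R \right)} = \left(-5 + 0\right) + R = -5 + R$)
$\left(199 + v{\left(15,Y \right)}\right) - 84 = \left(199 + \left(-5 + 6\right)\right) - 84 = \left(199 + 1\right) - 84 = 200 - 84 = 116$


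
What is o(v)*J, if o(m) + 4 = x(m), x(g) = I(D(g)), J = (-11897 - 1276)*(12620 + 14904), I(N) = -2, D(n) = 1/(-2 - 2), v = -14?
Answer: 2175441912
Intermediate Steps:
D(n) = -1/4 (D(n) = 1/(-4) = -1/4)
J = -362573652 (J = -13173*27524 = -362573652)
x(g) = -2
o(m) = -6 (o(m) = -4 - 2 = -6)
o(v)*J = -6*(-362573652) = 2175441912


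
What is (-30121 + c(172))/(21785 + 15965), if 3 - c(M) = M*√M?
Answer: -15059/18875 - 172*√43/18875 ≈ -0.85758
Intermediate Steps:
c(M) = 3 - M^(3/2) (c(M) = 3 - M*√M = 3 - M^(3/2))
(-30121 + c(172))/(21785 + 15965) = (-30121 + (3 - 172^(3/2)))/(21785 + 15965) = (-30121 + (3 - 344*√43))/37750 = (-30121 + (3 - 344*√43))*(1/37750) = (-30118 - 344*√43)*(1/37750) = -15059/18875 - 172*√43/18875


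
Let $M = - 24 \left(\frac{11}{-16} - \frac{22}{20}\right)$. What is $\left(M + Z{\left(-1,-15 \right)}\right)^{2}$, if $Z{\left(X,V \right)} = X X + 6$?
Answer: $\frac{249001}{100} \approx 2490.0$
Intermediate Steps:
$Z{\left(X,V \right)} = 6 + X^{2}$ ($Z{\left(X,V \right)} = X^{2} + 6 = 6 + X^{2}$)
$M = \frac{429}{10}$ ($M = - 24 \left(11 \left(- \frac{1}{16}\right) - \frac{11}{10}\right) = - 24 \left(- \frac{11}{16} - \frac{11}{10}\right) = \left(-24\right) \left(- \frac{143}{80}\right) = \frac{429}{10} \approx 42.9$)
$\left(M + Z{\left(-1,-15 \right)}\right)^{2} = \left(\frac{429}{10} + \left(6 + \left(-1\right)^{2}\right)\right)^{2} = \left(\frac{429}{10} + \left(6 + 1\right)\right)^{2} = \left(\frac{429}{10} + 7\right)^{2} = \left(\frac{499}{10}\right)^{2} = \frac{249001}{100}$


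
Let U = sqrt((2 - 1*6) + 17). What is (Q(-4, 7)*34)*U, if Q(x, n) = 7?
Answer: 238*sqrt(13) ≈ 858.12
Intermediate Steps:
U = sqrt(13) (U = sqrt((2 - 6) + 17) = sqrt(-4 + 17) = sqrt(13) ≈ 3.6056)
(Q(-4, 7)*34)*U = (7*34)*sqrt(13) = 238*sqrt(13)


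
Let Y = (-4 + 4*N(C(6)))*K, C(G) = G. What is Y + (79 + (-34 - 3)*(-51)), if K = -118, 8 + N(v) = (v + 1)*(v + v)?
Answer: -33434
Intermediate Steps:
N(v) = -8 + 2*v*(1 + v) (N(v) = -8 + (v + 1)*(v + v) = -8 + (1 + v)*(2*v) = -8 + 2*v*(1 + v))
Y = -35400 (Y = (-4 + 4*(-8 + 2*6 + 2*6²))*(-118) = (-4 + 4*(-8 + 12 + 2*36))*(-118) = (-4 + 4*(-8 + 12 + 72))*(-118) = (-4 + 4*76)*(-118) = (-4 + 304)*(-118) = 300*(-118) = -35400)
Y + (79 + (-34 - 3)*(-51)) = -35400 + (79 + (-34 - 3)*(-51)) = -35400 + (79 - 37*(-51)) = -35400 + (79 + 1887) = -35400 + 1966 = -33434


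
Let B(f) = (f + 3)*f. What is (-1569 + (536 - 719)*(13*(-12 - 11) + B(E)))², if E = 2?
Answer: 2633537124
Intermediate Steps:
B(f) = f*(3 + f) (B(f) = (3 + f)*f = f*(3 + f))
(-1569 + (536 - 719)*(13*(-12 - 11) + B(E)))² = (-1569 + (536 - 719)*(13*(-12 - 11) + 2*(3 + 2)))² = (-1569 - 183*(13*(-23) + 2*5))² = (-1569 - 183*(-299 + 10))² = (-1569 - 183*(-289))² = (-1569 + 52887)² = 51318² = 2633537124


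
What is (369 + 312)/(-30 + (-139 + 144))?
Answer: -681/25 ≈ -27.240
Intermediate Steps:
(369 + 312)/(-30 + (-139 + 144)) = 681/(-30 + 5) = 681/(-25) = 681*(-1/25) = -681/25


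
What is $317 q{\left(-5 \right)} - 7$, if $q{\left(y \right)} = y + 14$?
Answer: $2846$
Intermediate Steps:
$q{\left(y \right)} = 14 + y$
$317 q{\left(-5 \right)} - 7 = 317 \left(14 - 5\right) - 7 = 317 \cdot 9 - 7 = 2853 - 7 = 2846$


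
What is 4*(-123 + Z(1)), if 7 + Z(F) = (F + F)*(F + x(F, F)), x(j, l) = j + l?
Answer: -496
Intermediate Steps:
Z(F) = -7 + 6*F² (Z(F) = -7 + (F + F)*(F + (F + F)) = -7 + (2*F)*(F + 2*F) = -7 + (2*F)*(3*F) = -7 + 6*F²)
4*(-123 + Z(1)) = 4*(-123 + (-7 + 6*1²)) = 4*(-123 + (-7 + 6*1)) = 4*(-123 + (-7 + 6)) = 4*(-123 - 1) = 4*(-124) = -496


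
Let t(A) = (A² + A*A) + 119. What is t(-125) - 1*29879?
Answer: 1490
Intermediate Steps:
t(A) = 119 + 2*A² (t(A) = (A² + A²) + 119 = 2*A² + 119 = 119 + 2*A²)
t(-125) - 1*29879 = (119 + 2*(-125)²) - 1*29879 = (119 + 2*15625) - 29879 = (119 + 31250) - 29879 = 31369 - 29879 = 1490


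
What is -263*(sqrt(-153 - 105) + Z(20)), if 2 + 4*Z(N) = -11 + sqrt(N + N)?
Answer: 3419/4 - 263*sqrt(10)/2 - 263*I*sqrt(258) ≈ 438.91 - 4224.4*I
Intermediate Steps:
Z(N) = -13/4 + sqrt(2)*sqrt(N)/4 (Z(N) = -1/2 + (-11 + sqrt(N + N))/4 = -1/2 + (-11 + sqrt(2*N))/4 = -1/2 + (-11 + sqrt(2)*sqrt(N))/4 = -1/2 + (-11/4 + sqrt(2)*sqrt(N)/4) = -13/4 + sqrt(2)*sqrt(N)/4)
-263*(sqrt(-153 - 105) + Z(20)) = -263*(sqrt(-153 - 105) + (-13/4 + sqrt(2)*sqrt(20)/4)) = -263*(sqrt(-258) + (-13/4 + sqrt(2)*(2*sqrt(5))/4)) = -263*(I*sqrt(258) + (-13/4 + sqrt(10)/2)) = -263*(-13/4 + sqrt(10)/2 + I*sqrt(258)) = 3419/4 - 263*sqrt(10)/2 - 263*I*sqrt(258)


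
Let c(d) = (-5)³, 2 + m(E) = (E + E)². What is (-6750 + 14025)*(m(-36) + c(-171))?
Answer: 36789675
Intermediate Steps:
m(E) = -2 + 4*E² (m(E) = -2 + (E + E)² = -2 + (2*E)² = -2 + 4*E²)
c(d) = -125
(-6750 + 14025)*(m(-36) + c(-171)) = (-6750 + 14025)*((-2 + 4*(-36)²) - 125) = 7275*((-2 + 4*1296) - 125) = 7275*((-2 + 5184) - 125) = 7275*(5182 - 125) = 7275*5057 = 36789675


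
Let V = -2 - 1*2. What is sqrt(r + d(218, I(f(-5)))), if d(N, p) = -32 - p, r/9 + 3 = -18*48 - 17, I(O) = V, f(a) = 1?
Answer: 4*I*sqrt(499) ≈ 89.353*I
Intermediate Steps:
V = -4 (V = -2 - 2 = -4)
I(O) = -4
r = -7956 (r = -27 + 9*(-18*48 - 17) = -27 + 9*(-864 - 17) = -27 + 9*(-881) = -27 - 7929 = -7956)
sqrt(r + d(218, I(f(-5)))) = sqrt(-7956 + (-32 - 1*(-4))) = sqrt(-7956 + (-32 + 4)) = sqrt(-7956 - 28) = sqrt(-7984) = 4*I*sqrt(499)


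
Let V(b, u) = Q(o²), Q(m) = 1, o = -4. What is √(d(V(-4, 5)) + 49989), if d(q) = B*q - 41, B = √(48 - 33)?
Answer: √(49948 + √15) ≈ 223.50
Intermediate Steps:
B = √15 ≈ 3.8730
V(b, u) = 1
d(q) = -41 + q*√15 (d(q) = √15*q - 41 = q*√15 - 41 = -41 + q*√15)
√(d(V(-4, 5)) + 49989) = √((-41 + 1*√15) + 49989) = √((-41 + √15) + 49989) = √(49948 + √15)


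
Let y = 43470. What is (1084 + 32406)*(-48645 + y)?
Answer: -173310750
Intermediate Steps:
(1084 + 32406)*(-48645 + y) = (1084 + 32406)*(-48645 + 43470) = 33490*(-5175) = -173310750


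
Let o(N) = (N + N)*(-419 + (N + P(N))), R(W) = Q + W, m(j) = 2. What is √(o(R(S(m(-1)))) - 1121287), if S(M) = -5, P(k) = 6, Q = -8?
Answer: I*√1110211 ≈ 1053.7*I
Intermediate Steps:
R(W) = -8 + W
o(N) = 2*N*(-413 + N) (o(N) = (N + N)*(-419 + (N + 6)) = (2*N)*(-419 + (6 + N)) = (2*N)*(-413 + N) = 2*N*(-413 + N))
√(o(R(S(m(-1)))) - 1121287) = √(2*(-8 - 5)*(-413 + (-8 - 5)) - 1121287) = √(2*(-13)*(-413 - 13) - 1121287) = √(2*(-13)*(-426) - 1121287) = √(11076 - 1121287) = √(-1110211) = I*√1110211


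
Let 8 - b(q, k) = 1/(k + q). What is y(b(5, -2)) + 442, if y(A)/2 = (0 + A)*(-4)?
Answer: 1142/3 ≈ 380.67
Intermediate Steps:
b(q, k) = 8 - 1/(k + q)
y(A) = -8*A (y(A) = 2*((0 + A)*(-4)) = 2*(A*(-4)) = 2*(-4*A) = -8*A)
y(b(5, -2)) + 442 = -8*(-1 + 8*(-2) + 8*5)/(-2 + 5) + 442 = -8*(-1 - 16 + 40)/3 + 442 = -8*23/3 + 442 = -184/3 + 442 = 1142/3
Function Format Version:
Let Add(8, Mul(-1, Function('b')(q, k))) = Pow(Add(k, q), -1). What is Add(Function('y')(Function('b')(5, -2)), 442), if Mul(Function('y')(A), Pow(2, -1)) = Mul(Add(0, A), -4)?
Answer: Rational(1142, 3) ≈ 380.67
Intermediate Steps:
Function('b')(q, k) = Add(8, Mul(-1, Pow(Add(k, q), -1)))
Function('y')(A) = Mul(-8, A) (Function('y')(A) = Mul(2, Mul(Add(0, A), -4)) = Mul(2, Mul(A, -4)) = Mul(2, Mul(-4, A)) = Mul(-8, A))
Add(Function('y')(Function('b')(5, -2)), 442) = Add(Mul(-8, Mul(Pow(Add(-2, 5), -1), Add(-1, Mul(8, -2), Mul(8, 5)))), 442) = Add(Mul(-8, Mul(Pow(3, -1), Add(-1, -16, 40))), 442) = Add(Mul(-8, Mul(Rational(1, 3), 23)), 442) = Add(Mul(-8, Rational(23, 3)), 442) = Add(Rational(-184, 3), 442) = Rational(1142, 3)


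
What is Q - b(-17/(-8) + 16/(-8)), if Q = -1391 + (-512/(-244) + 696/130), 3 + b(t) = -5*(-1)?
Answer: -5493697/3965 ≈ -1385.5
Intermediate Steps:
b(t) = 2 (b(t) = -3 - 5*(-1) = -3 + 5 = 2)
Q = -5485767/3965 (Q = -1391 + (-512*(-1/244) + 696*(1/130)) = -1391 + (128/61 + 348/65) = -1391 + 29548/3965 = -5485767/3965 ≈ -1383.5)
Q - b(-17/(-8) + 16/(-8)) = -5485767/3965 - 1*2 = -5485767/3965 - 2 = -5493697/3965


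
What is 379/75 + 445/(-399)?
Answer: 13094/3325 ≈ 3.9380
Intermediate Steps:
379/75 + 445/(-399) = 379*(1/75) + 445*(-1/399) = 379/75 - 445/399 = 13094/3325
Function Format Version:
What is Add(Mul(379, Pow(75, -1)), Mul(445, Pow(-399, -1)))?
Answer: Rational(13094, 3325) ≈ 3.9380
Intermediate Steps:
Add(Mul(379, Pow(75, -1)), Mul(445, Pow(-399, -1))) = Add(Mul(379, Rational(1, 75)), Mul(445, Rational(-1, 399))) = Add(Rational(379, 75), Rational(-445, 399)) = Rational(13094, 3325)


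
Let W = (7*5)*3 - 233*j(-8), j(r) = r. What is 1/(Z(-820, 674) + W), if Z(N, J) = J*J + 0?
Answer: 1/456245 ≈ 2.1918e-6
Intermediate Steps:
Z(N, J) = J² (Z(N, J) = J² + 0 = J²)
W = 1969 (W = (7*5)*3 - 233*(-8) = 35*3 + 1864 = 105 + 1864 = 1969)
1/(Z(-820, 674) + W) = 1/(674² + 1969) = 1/(454276 + 1969) = 1/456245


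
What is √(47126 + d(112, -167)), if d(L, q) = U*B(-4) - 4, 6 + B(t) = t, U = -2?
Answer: 9*√582 ≈ 217.12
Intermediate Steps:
B(t) = -6 + t
d(L, q) = 16 (d(L, q) = -2*(-6 - 4) - 4 = -2*(-10) - 4 = 20 - 4 = 16)
√(47126 + d(112, -167)) = √(47126 + 16) = √47142 = 9*√582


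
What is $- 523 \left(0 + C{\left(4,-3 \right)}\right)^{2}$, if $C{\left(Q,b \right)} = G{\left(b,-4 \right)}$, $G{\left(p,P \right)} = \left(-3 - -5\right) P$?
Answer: $-33472$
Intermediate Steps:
$G{\left(p,P \right)} = 2 P$ ($G{\left(p,P \right)} = \left(-3 + 5\right) P = 2 P$)
$C{\left(Q,b \right)} = -8$ ($C{\left(Q,b \right)} = 2 \left(-4\right) = -8$)
$- 523 \left(0 + C{\left(4,-3 \right)}\right)^{2} = - 523 \left(0 - 8\right)^{2} = - 523 \left(-8\right)^{2} = \left(-523\right) 64 = -33472$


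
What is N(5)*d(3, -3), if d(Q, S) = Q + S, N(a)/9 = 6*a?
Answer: 0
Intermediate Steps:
N(a) = 54*a (N(a) = 9*(6*a) = 54*a)
N(5)*d(3, -3) = (54*5)*(3 - 3) = 270*0 = 0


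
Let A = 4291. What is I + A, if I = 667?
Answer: 4958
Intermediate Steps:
I + A = 667 + 4291 = 4958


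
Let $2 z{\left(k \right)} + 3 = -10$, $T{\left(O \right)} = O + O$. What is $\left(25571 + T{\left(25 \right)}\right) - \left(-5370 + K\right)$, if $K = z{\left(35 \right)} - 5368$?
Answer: $\frac{72731}{2} \approx 36366.0$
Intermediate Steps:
$T{\left(O \right)} = 2 O$
$z{\left(k \right)} = - \frac{13}{2}$ ($z{\left(k \right)} = - \frac{3}{2} + \frac{1}{2} \left(-10\right) = - \frac{3}{2} - 5 = - \frac{13}{2}$)
$K = - \frac{10749}{2}$ ($K = - \frac{13}{2} - 5368 = - \frac{10749}{2} \approx -5374.5$)
$\left(25571 + T{\left(25 \right)}\right) - \left(-5370 + K\right) = \left(25571 + 2 \cdot 25\right) + \left(5370 - - \frac{10749}{2}\right) = \left(25571 + 50\right) + \left(5370 + \frac{10749}{2}\right) = 25621 + \frac{21489}{2} = \frac{72731}{2}$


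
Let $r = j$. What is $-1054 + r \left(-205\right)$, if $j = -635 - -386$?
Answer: $49991$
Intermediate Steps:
$j = -249$ ($j = -635 + 386 = -249$)
$r = -249$
$-1054 + r \left(-205\right) = -1054 - -51045 = -1054 + 51045 = 49991$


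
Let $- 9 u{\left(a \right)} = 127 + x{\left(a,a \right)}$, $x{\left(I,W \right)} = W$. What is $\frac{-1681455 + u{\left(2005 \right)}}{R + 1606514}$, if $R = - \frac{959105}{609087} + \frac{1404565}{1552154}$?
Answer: $- \frac{4769598509069213782}{4556377797504103671} \approx -1.0468$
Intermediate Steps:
$R = - \frac{633176380015}{945396823398}$ ($R = \left(-959105\right) \frac{1}{609087} + 1404565 \cdot \frac{1}{1552154} = - \frac{959105}{609087} + \frac{1404565}{1552154} = - \frac{633176380015}{945396823398} \approx -0.66975$)
$u{\left(a \right)} = - \frac{127}{9} - \frac{a}{9}$ ($u{\left(a \right)} = - \frac{127 + a}{9} = - \frac{127}{9} - \frac{a}{9}$)
$\frac{-1681455 + u{\left(2005 \right)}}{R + 1606514} = \frac{-1681455 - \frac{2132}{9}}{- \frac{633176380015}{945396823398} + 1606514} = \frac{-1681455 - \frac{2132}{9}}{\frac{1518792599168034557}{945396823398}} = \left(-1681455 - \frac{2132}{9}\right) \frac{945396823398}{1518792599168034557} = \left(- \frac{15135227}{9}\right) \frac{945396823398}{1518792599168034557} = - \frac{4769598509069213782}{4556377797504103671}$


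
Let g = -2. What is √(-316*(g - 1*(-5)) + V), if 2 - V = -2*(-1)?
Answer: 2*I*√237 ≈ 30.79*I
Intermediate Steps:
V = 0 (V = 2 - (-2)*(-1) = 2 - 1*2 = 2 - 2 = 0)
√(-316*(g - 1*(-5)) + V) = √(-316*(-2 - 1*(-5)) + 0) = √(-316*(-2 + 5) + 0) = √(-316*3 + 0) = √(-948 + 0) = √(-948) = 2*I*√237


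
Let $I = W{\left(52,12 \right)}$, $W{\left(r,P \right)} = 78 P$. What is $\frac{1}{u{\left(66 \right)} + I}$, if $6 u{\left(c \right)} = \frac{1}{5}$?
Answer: $\frac{30}{28081} \approx 0.0010683$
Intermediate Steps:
$u{\left(c \right)} = \frac{1}{30}$ ($u{\left(c \right)} = \frac{1}{6 \cdot 5} = \frac{1}{6} \cdot \frac{1}{5} = \frac{1}{30}$)
$I = 936$ ($I = 78 \cdot 12 = 936$)
$\frac{1}{u{\left(66 \right)} + I} = \frac{1}{\frac{1}{30} + 936} = \frac{1}{\frac{28081}{30}} = \frac{30}{28081}$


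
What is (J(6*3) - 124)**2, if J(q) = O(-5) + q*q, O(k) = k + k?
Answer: 36100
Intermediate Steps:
O(k) = 2*k
J(q) = -10 + q**2 (J(q) = 2*(-5) + q*q = -10 + q**2)
(J(6*3) - 124)**2 = ((-10 + (6*3)**2) - 124)**2 = ((-10 + 18**2) - 124)**2 = ((-10 + 324) - 124)**2 = (314 - 124)**2 = 190**2 = 36100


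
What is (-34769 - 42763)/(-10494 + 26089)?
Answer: -77532/15595 ≈ -4.9716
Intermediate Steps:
(-34769 - 42763)/(-10494 + 26089) = -77532/15595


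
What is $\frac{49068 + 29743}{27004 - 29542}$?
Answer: $- \frac{78811}{2538} \approx -31.052$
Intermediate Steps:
$\frac{49068 + 29743}{27004 - 29542} = \frac{78811}{27004 - 29542} = \frac{78811}{-2538} = 78811 \left(- \frac{1}{2538}\right) = - \frac{78811}{2538}$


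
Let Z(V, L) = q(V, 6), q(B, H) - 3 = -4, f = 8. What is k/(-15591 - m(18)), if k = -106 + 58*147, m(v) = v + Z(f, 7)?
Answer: -2105/3902 ≈ -0.53947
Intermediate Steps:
q(B, H) = -1 (q(B, H) = 3 - 4 = -1)
Z(V, L) = -1
m(v) = -1 + v (m(v) = v - 1 = -1 + v)
k = 8420 (k = -106 + 8526 = 8420)
k/(-15591 - m(18)) = 8420/(-15591 - (-1 + 18)) = 8420/(-15591 - 1*17) = 8420/(-15591 - 17) = 8420/(-15608) = 8420*(-1/15608) = -2105/3902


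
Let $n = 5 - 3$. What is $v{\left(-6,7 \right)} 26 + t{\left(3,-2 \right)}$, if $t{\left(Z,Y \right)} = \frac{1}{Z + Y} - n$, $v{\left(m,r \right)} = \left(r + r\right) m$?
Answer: $-2185$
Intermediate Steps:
$n = 2$ ($n = 5 - 3 = 2$)
$v{\left(m,r \right)} = 2 m r$ ($v{\left(m,r \right)} = 2 r m = 2 m r$)
$t{\left(Z,Y \right)} = -2 + \frac{1}{Y + Z}$ ($t{\left(Z,Y \right)} = \frac{1}{Z + Y} - 2 = \frac{1}{Y + Z} - 2 = -2 + \frac{1}{Y + Z}$)
$v{\left(-6,7 \right)} 26 + t{\left(3,-2 \right)} = 2 \left(-6\right) 7 \cdot 26 + \frac{1 - -4 - 6}{-2 + 3} = \left(-84\right) 26 + \frac{1 + 4 - 6}{1} = -2184 + 1 \left(-1\right) = -2184 - 1 = -2185$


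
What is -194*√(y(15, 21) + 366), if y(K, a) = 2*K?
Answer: -1164*√11 ≈ -3860.6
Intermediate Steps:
-194*√(y(15, 21) + 366) = -194*√(2*15 + 366) = -194*√(30 + 366) = -1164*√11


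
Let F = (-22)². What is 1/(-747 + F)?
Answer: -1/263 ≈ -0.0038023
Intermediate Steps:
F = 484
1/(-747 + F) = 1/(-747 + 484) = 1/(-263) = -1/263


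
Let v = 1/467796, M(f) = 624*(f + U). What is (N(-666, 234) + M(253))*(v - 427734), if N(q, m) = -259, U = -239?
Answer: -242311719912493/66828 ≈ -3.6259e+9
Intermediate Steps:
M(f) = -149136 + 624*f (M(f) = 624*(f - 239) = 624*(-239 + f) = -149136 + 624*f)
v = 1/467796 ≈ 2.1377e-6
(N(-666, 234) + M(253))*(v - 427734) = (-259 + (-149136 + 624*253))*(1/467796 - 427734) = (-259 + (-149136 + 157872))*(-200092254263/467796) = (-259 + 8736)*(-200092254263/467796) = 8477*(-200092254263/467796) = -242311719912493/66828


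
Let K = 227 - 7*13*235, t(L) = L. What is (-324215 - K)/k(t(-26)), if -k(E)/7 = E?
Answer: -303057/182 ≈ -1665.1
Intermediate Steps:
K = -21158 (K = 227 - 91*235 = 227 - 21385 = -21158)
k(E) = -7*E
(-324215 - K)/k(t(-26)) = (-324215 - 1*(-21158))/((-7*(-26))) = (-324215 + 21158)/182 = -303057*1/182 = -303057/182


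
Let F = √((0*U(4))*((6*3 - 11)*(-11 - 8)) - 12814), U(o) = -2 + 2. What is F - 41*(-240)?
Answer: 9840 + I*√12814 ≈ 9840.0 + 113.2*I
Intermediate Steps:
U(o) = 0
F = I*√12814 (F = √((0*0)*((6*3 - 11)*(-11 - 8)) - 12814) = √(0*((18 - 11)*(-19)) - 12814) = √(0*(7*(-19)) - 12814) = √(0*(-133) - 12814) = √(0 - 12814) = √(-12814) = I*√12814 ≈ 113.2*I)
F - 41*(-240) = I*√12814 - 41*(-240) = I*√12814 + 9840 = 9840 + I*√12814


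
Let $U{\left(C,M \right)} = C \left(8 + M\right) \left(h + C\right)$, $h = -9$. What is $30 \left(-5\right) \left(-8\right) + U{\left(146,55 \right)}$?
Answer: $1261326$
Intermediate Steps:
$U{\left(C,M \right)} = C \left(-9 + C\right) \left(8 + M\right)$ ($U{\left(C,M \right)} = C \left(8 + M\right) \left(-9 + C\right) = C \left(-9 + C\right) \left(8 + M\right)$)
$30 \left(-5\right) \left(-8\right) + U{\left(146,55 \right)} = 30 \left(-5\right) \left(-8\right) + 146 \left(-72 - 495 + 8 \cdot 146 + 146 \cdot 55\right) = \left(-150\right) \left(-8\right) + 146 \left(-72 - 495 + 1168 + 8030\right) = 1200 + 146 \cdot 8631 = 1200 + 1260126 = 1261326$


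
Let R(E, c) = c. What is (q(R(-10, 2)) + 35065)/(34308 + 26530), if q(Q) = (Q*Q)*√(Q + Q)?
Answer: 35073/60838 ≈ 0.57650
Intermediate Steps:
q(Q) = √2*Q^(5/2) (q(Q) = Q²*√(2*Q) = Q²*(√2*√Q) = √2*Q^(5/2))
(q(R(-10, 2)) + 35065)/(34308 + 26530) = (√2*2^(5/2) + 35065)/(34308 + 26530) = (√2*(4*√2) + 35065)/60838 = (8 + 35065)*(1/60838) = 35073*(1/60838) = 35073/60838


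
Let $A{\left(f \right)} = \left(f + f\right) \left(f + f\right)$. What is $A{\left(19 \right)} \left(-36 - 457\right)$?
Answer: $-711892$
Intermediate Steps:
$A{\left(f \right)} = 4 f^{2}$ ($A{\left(f \right)} = 2 f 2 f = 4 f^{2}$)
$A{\left(19 \right)} \left(-36 - 457\right) = 4 \cdot 19^{2} \left(-36 - 457\right) = 4 \cdot 361 \left(-493\right) = 1444 \left(-493\right) = -711892$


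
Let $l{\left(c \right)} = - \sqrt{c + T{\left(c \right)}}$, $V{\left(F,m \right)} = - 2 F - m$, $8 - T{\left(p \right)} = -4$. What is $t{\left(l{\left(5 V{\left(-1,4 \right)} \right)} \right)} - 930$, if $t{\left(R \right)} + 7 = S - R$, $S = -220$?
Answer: $-1157 + \sqrt{2} \approx -1155.6$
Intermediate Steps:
$T{\left(p \right)} = 12$ ($T{\left(p \right)} = 8 - -4 = 8 + 4 = 12$)
$V{\left(F,m \right)} = - m - 2 F$
$l{\left(c \right)} = - \sqrt{12 + c}$ ($l{\left(c \right)} = - \sqrt{c + 12} = - \sqrt{12 + c}$)
$t{\left(R \right)} = -227 - R$ ($t{\left(R \right)} = -7 - \left(220 + R\right) = -227 - R$)
$t{\left(l{\left(5 V{\left(-1,4 \right)} \right)} \right)} - 930 = \left(-227 - - \sqrt{12 + 5 \left(\left(-1\right) 4 - -2\right)}\right) - 930 = \left(-227 - - \sqrt{12 + 5 \left(-4 + 2\right)}\right) - 930 = \left(-227 - - \sqrt{12 + 5 \left(-2\right)}\right) - 930 = \left(-227 - - \sqrt{12 - 10}\right) - 930 = \left(-227 - - \sqrt{2}\right) - 930 = \left(-227 + \sqrt{2}\right) - 930 = -1157 + \sqrt{2}$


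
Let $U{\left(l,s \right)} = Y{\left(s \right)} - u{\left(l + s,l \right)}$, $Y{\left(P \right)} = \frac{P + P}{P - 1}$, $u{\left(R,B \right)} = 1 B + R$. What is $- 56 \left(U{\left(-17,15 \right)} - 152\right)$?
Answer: $7328$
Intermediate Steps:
$u{\left(R,B \right)} = B + R$
$Y{\left(P \right)} = \frac{2 P}{-1 + P}$
$U{\left(l,s \right)} = - s - 2 l + \frac{2 s}{-1 + s}$ ($U{\left(l,s \right)} = \frac{2 s}{-1 + s} - \left(l + \left(l + s\right)\right) = \frac{2 s}{-1 + s} - \left(s + 2 l\right) = - s - 2 l + \frac{2 s}{-1 + s}$)
$- 56 \left(U{\left(-17,15 \right)} - 152\right) = - 56 \left(\frac{2 \cdot 15 - \left(-1 + 15\right) \left(15 + 2 \left(-17\right)\right)}{-1 + 15} - 152\right) = - 56 \left(\frac{30 - 14 \left(15 - 34\right)}{14} - 152\right) = - 56 \left(\frac{30 - 14 \left(-19\right)}{14} - 152\right) = - 56 \left(\frac{30 + 266}{14} - 152\right) = - 56 \left(\frac{1}{14} \cdot 296 - 152\right) = - 56 \left(\frac{148}{7} - 152\right) = \left(-56\right) \left(- \frac{916}{7}\right) = 7328$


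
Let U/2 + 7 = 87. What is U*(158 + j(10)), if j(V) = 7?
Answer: 26400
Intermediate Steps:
U = 160 (U = -14 + 2*87 = -14 + 174 = 160)
U*(158 + j(10)) = 160*(158 + 7) = 160*165 = 26400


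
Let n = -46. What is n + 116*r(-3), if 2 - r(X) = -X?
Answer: -162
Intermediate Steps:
r(X) = 2 + X (r(X) = 2 - (-1)*X = 2 + X)
n + 116*r(-3) = -46 + 116*(2 - 3) = -46 + 116*(-1) = -46 - 116 = -162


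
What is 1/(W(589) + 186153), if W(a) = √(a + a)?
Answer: 186153/34652938231 - √1178/34652938231 ≈ 5.3709e-6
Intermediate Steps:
W(a) = √2*√a (W(a) = √(2*a) = √2*√a)
1/(W(589) + 186153) = 1/(√2*√589 + 186153) = 1/(√1178 + 186153) = 1/(186153 + √1178)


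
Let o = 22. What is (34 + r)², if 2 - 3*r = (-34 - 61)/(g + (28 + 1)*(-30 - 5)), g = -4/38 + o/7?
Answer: 195575442159241/163032635529 ≈ 1199.6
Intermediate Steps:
g = 404/133 (g = -4/38 + 22/7 = -4*1/38 + 22*(⅐) = -2/19 + 22/7 = 404/133 ≈ 3.0376)
r = 256547/403773 (r = ⅔ - (-34 - 61)/(3*(404/133 + (28 + 1)*(-30 - 5))) = ⅔ - (-95)/(3*(404/133 + 29*(-35))) = ⅔ - (-95)/(3*(404/133 - 1015)) = ⅔ - (-95)/(3*(-134591/133)) = ⅔ - (-95)*(-133)/(3*134591) = ⅔ - ⅓*12635/134591 = ⅔ - 12635/403773 = 256547/403773 ≈ 0.63537)
(34 + r)² = (34 + 256547/403773)² = (13984829/403773)² = 195575442159241/163032635529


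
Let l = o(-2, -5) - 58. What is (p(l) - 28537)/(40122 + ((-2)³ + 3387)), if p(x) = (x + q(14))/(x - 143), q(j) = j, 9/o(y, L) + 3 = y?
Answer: -28936289/44110014 ≈ -0.65600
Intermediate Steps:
o(y, L) = 9/(-3 + y)
l = -299/5 (l = 9/(-3 - 2) - 58 = 9/(-5) - 58 = 9*(-⅕) - 58 = -9/5 - 58 = -299/5 ≈ -59.800)
p(x) = (14 + x)/(-143 + x) (p(x) = (x + 14)/(x - 143) = (14 + x)/(-143 + x))
(p(l) - 28537)/(40122 + ((-2)³ + 3387)) = ((14 - 299/5)/(-143 - 299/5) - 28537)/(40122 + ((-2)³ + 3387)) = (-229/5/(-1014/5) - 28537)/(40122 + (-8 + 3387)) = (-5/1014*(-229/5) - 28537)/(40122 + 3379) = (229/1014 - 28537)/43501 = -28936289/1014*1/43501 = -28936289/44110014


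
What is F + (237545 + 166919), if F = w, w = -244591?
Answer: 159873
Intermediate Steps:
F = -244591
F + (237545 + 166919) = -244591 + (237545 + 166919) = -244591 + 404464 = 159873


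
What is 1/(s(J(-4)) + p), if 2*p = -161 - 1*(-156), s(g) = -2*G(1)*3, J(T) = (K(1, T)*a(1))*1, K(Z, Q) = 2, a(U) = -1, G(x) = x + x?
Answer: -2/29 ≈ -0.068966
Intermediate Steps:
G(x) = 2*x
J(T) = -2 (J(T) = (2*(-1))*1 = -2*1 = -2)
s(g) = -12 (s(g) = -4*3 = -12)
p = -5/2 (p = (-161 - 1*(-156))/2 = (-161 + 156)/2 = (1/2)*(-5) = -5/2 ≈ -2.5000)
1/(s(J(-4)) + p) = 1/(-12 - 5/2) = 1/(-29/2) = -2/29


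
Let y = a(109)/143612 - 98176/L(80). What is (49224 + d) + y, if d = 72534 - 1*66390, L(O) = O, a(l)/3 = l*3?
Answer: 38876347753/718060 ≈ 54141.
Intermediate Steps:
a(l) = 9*l (a(l) = 3*(l*3) = 3*(3*l) = 9*l)
y = -881198327/718060 (y = (9*109)/143612 - 98176/80 = 981*(1/143612) - 98176*1/80 = 981/143612 - 6136/5 = -881198327/718060 ≈ -1227.2)
d = 6144 (d = 72534 - 66390 = 6144)
(49224 + d) + y = (49224 + 6144) - 881198327/718060 = 55368 - 881198327/718060 = 38876347753/718060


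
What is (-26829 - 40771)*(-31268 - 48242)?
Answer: 5374876000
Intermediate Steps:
(-26829 - 40771)*(-31268 - 48242) = -67600*(-79510) = 5374876000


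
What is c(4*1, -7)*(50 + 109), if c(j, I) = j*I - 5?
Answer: -5247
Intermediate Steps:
c(j, I) = -5 + I*j (c(j, I) = I*j - 5 = -5 + I*j)
c(4*1, -7)*(50 + 109) = (-5 - 28)*(50 + 109) = (-5 - 7*4)*159 = (-5 - 28)*159 = -33*159 = -5247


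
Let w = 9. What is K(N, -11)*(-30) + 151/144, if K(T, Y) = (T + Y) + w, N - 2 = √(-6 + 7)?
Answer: -4169/144 ≈ -28.951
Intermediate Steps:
N = 3 (N = 2 + √(-6 + 7) = 2 + √1 = 2 + 1 = 3)
K(T, Y) = 9 + T + Y (K(T, Y) = (T + Y) + 9 = 9 + T + Y)
K(N, -11)*(-30) + 151/144 = (9 + 3 - 11)*(-30) + 151/144 = 1*(-30) + 151*(1/144) = -30 + 151/144 = -4169/144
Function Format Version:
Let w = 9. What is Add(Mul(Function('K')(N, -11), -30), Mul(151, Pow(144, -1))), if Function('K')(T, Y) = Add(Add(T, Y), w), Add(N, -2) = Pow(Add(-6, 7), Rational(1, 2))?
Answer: Rational(-4169, 144) ≈ -28.951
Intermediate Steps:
N = 3 (N = Add(2, Pow(Add(-6, 7), Rational(1, 2))) = Add(2, Pow(1, Rational(1, 2))) = Add(2, 1) = 3)
Function('K')(T, Y) = Add(9, T, Y) (Function('K')(T, Y) = Add(Add(T, Y), 9) = Add(9, T, Y))
Add(Mul(Function('K')(N, -11), -30), Mul(151, Pow(144, -1))) = Add(Mul(Add(9, 3, -11), -30), Mul(151, Pow(144, -1))) = Add(Mul(1, -30), Mul(151, Rational(1, 144))) = Add(-30, Rational(151, 144)) = Rational(-4169, 144)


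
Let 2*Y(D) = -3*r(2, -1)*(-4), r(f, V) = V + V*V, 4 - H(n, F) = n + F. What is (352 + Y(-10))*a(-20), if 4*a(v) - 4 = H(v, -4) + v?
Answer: 1056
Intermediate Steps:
H(n, F) = 4 - F - n (H(n, F) = 4 - (n + F) = 4 - (F + n) = 4 + (-F - n) = 4 - F - n)
a(v) = 3 (a(v) = 1 + ((4 - 1*(-4) - v) + v)/4 = 1 + ((4 + 4 - v) + v)/4 = 1 + ((8 - v) + v)/4 = 1 + (¼)*8 = 1 + 2 = 3)
r(f, V) = V + V²
Y(D) = 0 (Y(D) = (-(-3)*(1 - 1)*(-4))/2 = (-(-3)*0*(-4))/2 = (-3*0*(-4))/2 = (0*(-4))/2 = (½)*0 = 0)
(352 + Y(-10))*a(-20) = (352 + 0)*3 = 352*3 = 1056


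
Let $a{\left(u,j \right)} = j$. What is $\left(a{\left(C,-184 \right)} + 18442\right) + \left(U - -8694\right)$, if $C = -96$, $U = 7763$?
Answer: $34715$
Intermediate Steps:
$\left(a{\left(C,-184 \right)} + 18442\right) + \left(U - -8694\right) = \left(-184 + 18442\right) + \left(7763 - -8694\right) = 18258 + \left(7763 + 8694\right) = 18258 + 16457 = 34715$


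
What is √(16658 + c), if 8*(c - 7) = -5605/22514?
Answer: 5*√1351542830795/45028 ≈ 129.09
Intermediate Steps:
c = 1255179/180112 (c = 7 + (-5605/22514)/8 = 7 + (-5605*1/22514)/8 = 7 + (⅛)*(-5605/22514) = 7 - 5605/180112 = 1255179/180112 ≈ 6.9689)
√(16658 + c) = √(16658 + 1255179/180112) = √(3001560875/180112) = 5*√1351542830795/45028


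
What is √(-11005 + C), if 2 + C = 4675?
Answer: 2*I*√1583 ≈ 79.574*I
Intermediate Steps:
C = 4673 (C = -2 + 4675 = 4673)
√(-11005 + C) = √(-11005 + 4673) = √(-6332) = 2*I*√1583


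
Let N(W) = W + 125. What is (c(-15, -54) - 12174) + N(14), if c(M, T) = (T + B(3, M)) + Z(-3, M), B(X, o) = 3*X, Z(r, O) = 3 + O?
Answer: -12092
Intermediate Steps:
N(W) = 125 + W
c(M, T) = 12 + M + T (c(M, T) = (T + 3*3) + (3 + M) = (T + 9) + (3 + M) = (9 + T) + (3 + M) = 12 + M + T)
(c(-15, -54) - 12174) + N(14) = ((12 - 15 - 54) - 12174) + (125 + 14) = (-57 - 12174) + 139 = -12231 + 139 = -12092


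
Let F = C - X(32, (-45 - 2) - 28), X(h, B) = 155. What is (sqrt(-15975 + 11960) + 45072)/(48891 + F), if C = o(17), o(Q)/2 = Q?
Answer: 22536/24385 + I*sqrt(4015)/48770 ≈ 0.92417 + 0.0012992*I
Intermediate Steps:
o(Q) = 2*Q
C = 34 (C = 2*17 = 34)
F = -121 (F = 34 - 1*155 = 34 - 155 = -121)
(sqrt(-15975 + 11960) + 45072)/(48891 + F) = (sqrt(-15975 + 11960) + 45072)/(48891 - 121) = (sqrt(-4015) + 45072)/48770 = (I*sqrt(4015) + 45072)*(1/48770) = (45072 + I*sqrt(4015))*(1/48770) = 22536/24385 + I*sqrt(4015)/48770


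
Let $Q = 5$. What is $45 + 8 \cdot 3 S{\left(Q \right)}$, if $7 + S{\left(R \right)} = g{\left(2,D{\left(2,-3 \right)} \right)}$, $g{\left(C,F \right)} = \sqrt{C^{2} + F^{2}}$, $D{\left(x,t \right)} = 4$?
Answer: $-123 + 48 \sqrt{5} \approx -15.669$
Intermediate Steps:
$S{\left(R \right)} = -7 + 2 \sqrt{5}$ ($S{\left(R \right)} = -7 + \sqrt{2^{2} + 4^{2}} = -7 + \sqrt{4 + 16} = -7 + \sqrt{20} = -7 + 2 \sqrt{5}$)
$45 + 8 \cdot 3 S{\left(Q \right)} = 45 + 8 \cdot 3 \left(-7 + 2 \sqrt{5}\right) = 45 + 24 \left(-7 + 2 \sqrt{5}\right) = 45 - \left(168 - 48 \sqrt{5}\right) = -123 + 48 \sqrt{5}$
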